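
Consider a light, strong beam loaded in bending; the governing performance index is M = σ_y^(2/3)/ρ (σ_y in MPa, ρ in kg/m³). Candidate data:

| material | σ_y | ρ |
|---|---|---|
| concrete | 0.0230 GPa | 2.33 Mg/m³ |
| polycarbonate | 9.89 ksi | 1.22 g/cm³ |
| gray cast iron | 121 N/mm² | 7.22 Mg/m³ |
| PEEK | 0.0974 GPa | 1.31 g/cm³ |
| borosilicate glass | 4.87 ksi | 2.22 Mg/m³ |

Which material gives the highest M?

PEEK

After converting to SI:
  concrete: σ_y = 23.00 MPa, ρ = 2330 kg/m³
  polycarbonate: σ_y = 68.19 MPa, ρ = 1220 kg/m³
  gray cast iron: σ_y = 121.0 MPa, ρ = 7220 kg/m³
  PEEK: σ_y = 97.40 MPa, ρ = 1310 kg/m³
  borosilicate glass: σ_y = 33.58 MPa, ρ = 2220 kg/m³
  PEEK: M = 16.2×10⁻³
  polycarbonate: M = 13.7×10⁻³
  borosilicate glass: M = 4.69×10⁻³
  concrete: M = 3.47×10⁻³
  gray cast iron: M = 3.39×10⁻³
Highest index: PEEK.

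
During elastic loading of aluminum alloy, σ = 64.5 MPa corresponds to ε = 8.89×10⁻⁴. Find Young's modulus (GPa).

E = σ/ε = 64.5 MPa / 8.89×10⁻⁴ = 72550 MPa = 72.6 GPa.

72.6 GPa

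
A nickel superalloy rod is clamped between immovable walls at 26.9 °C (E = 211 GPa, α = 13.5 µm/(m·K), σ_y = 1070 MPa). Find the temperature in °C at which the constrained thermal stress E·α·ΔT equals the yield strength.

403 °C

E·α·ΔT = 1070 MPa ⇒ ΔT = 1070 / (211.0×10³ × 13.5×10⁻⁶) = 375.6 K.
T = 26.9 + 375.6 = 402.5 °C.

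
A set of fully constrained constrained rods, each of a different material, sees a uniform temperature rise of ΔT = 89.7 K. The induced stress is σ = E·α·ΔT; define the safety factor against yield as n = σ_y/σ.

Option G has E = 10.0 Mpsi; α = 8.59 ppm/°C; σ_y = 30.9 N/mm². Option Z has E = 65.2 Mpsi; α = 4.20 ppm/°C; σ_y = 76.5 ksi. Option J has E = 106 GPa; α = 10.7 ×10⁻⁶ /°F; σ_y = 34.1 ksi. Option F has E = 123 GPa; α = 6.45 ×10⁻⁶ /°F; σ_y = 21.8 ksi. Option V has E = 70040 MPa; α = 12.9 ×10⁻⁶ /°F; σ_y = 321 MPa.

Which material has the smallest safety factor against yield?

With everything in SI (GPa, ×10⁻⁶/K, MPa):
  option G: E = 68.95, α = 8.59, σ_y = 30.90 → σ = 53.1 MPa, n = 0.582
  option Z: E = 449.5, α = 4.20, σ_y = 527.4 → σ = 169 MPa, n = 3.11
  option J: E = 106.0, α = 19.3, σ_y = 235.1 → σ = 183 MPa, n = 1.28
  option F: E = 123.0, α = 11.6, σ_y = 150.3 → σ = 128 MPa, n = 1.17
  option V: E = 70.04, α = 23.2, σ_y = 321.0 → σ = 146 MPa, n = 2.20
The minimum is option G at n = 0.582.

option G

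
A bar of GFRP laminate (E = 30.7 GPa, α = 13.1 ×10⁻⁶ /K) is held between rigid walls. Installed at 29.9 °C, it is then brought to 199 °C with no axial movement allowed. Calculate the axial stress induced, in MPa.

ΔT = 169.1 K. Constrained thermal stress σ = E·α·ΔT = 30.70×10³ MPa × 13.1×10⁻⁶ × 169.1 = 68.0 MPa (compressive).

68.0 MPa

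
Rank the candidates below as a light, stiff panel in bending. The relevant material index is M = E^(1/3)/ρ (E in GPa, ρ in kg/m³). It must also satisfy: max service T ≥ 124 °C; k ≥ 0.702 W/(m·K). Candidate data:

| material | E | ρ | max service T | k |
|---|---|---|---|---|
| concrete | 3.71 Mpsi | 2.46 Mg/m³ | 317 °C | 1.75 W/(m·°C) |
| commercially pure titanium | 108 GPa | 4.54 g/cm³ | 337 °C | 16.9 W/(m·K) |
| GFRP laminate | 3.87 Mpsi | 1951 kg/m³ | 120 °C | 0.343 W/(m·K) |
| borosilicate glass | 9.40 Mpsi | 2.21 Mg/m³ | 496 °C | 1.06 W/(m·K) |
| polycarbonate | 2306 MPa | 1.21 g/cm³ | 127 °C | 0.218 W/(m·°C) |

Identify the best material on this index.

borosilicate glass

Screen on constraints: max service T ≥ 124 °C; k ≥ 0.702 W/(m·K). Survivors: concrete, commercially pure titanium, borosilicate glass.
Convert each candidate to consistent units, then evaluate M:
  concrete: E = 25.58 GPa, ρ = 2460 kg/m³
  commercially pure titanium: E = 108.0 GPa, ρ = 4540 kg/m³
  borosilicate glass: E = 64.81 GPa, ρ = 2210 kg/m³
  borosilicate glass: M = 1.82×10⁻³
  concrete: M = 1.20×10⁻³
  commercially pure titanium: M = 1.05×10⁻³
Highest index: borosilicate glass.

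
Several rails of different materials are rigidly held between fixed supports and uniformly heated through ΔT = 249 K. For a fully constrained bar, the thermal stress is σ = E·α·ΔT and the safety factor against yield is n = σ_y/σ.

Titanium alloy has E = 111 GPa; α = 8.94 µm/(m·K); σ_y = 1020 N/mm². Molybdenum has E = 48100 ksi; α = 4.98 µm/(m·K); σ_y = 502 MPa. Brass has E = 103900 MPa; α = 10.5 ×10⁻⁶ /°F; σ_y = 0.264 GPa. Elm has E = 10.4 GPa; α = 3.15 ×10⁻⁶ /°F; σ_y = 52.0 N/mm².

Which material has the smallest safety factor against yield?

In consistent units (E in GPa, α in ×10⁻⁶/K, σ_y in MPa):
  titanium alloy: E = 111.0, α = 8.94, σ_y = 1020 → σ = 247 MPa, n = 4.13
  molybdenum: E = 331.6, α = 4.98, σ_y = 502.0 → σ = 411 MPa, n = 1.22
  brass: E = 103.9, α = 18.9, σ_y = 264.0 → σ = 489 MPa, n = 0.540
  elm: E = 10.40, α = 5.67, σ_y = 52.00 → σ = 14.7 MPa, n = 3.54
Brass has the lowest safety factor, n = 0.540.

brass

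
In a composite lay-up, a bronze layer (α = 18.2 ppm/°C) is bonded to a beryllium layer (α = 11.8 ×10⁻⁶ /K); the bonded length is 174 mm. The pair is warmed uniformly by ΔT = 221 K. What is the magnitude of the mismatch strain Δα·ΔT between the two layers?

Δα = |18.2 − 11.8|×10⁻⁶/K = 6.40×10⁻⁶/K.
Mismatch strain = Δα·ΔT = 6.40×10⁻⁶ × 221.0 = 1.41×10⁻³.

1.41×10⁻³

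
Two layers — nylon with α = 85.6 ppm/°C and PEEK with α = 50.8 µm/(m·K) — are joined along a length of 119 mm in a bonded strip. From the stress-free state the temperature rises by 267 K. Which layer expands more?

α(nylon) = 85.6×10⁻⁶/K vs α(PEEK) = 50.8×10⁻⁶/K.
Higher α expands more for the same ΔT: nylon.

nylon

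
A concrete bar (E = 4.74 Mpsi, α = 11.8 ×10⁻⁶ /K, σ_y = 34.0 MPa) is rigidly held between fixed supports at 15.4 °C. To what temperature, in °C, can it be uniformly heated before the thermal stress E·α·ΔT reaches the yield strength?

104 °C

E = 4.74 Mpsi = 32.68 GPa.
E·α·ΔT = 34.00 MPa ⇒ ΔT = 34.00 / (32.68×10³ × 11.8×10⁻⁶) = 88.17 K.
T = 15.4 + 88.17 = 103.6 °C.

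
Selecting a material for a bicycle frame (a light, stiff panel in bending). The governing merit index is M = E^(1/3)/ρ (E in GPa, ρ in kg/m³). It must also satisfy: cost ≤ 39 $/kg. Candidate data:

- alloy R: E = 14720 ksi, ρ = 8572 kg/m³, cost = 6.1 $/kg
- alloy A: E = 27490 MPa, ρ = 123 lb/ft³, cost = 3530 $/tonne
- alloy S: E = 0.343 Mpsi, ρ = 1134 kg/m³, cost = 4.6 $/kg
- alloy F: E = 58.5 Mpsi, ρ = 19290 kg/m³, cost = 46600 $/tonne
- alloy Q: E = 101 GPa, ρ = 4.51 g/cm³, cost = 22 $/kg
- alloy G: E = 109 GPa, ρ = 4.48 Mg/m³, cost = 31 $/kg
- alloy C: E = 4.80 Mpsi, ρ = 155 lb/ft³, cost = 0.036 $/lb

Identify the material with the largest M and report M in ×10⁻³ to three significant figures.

Screen on constraints: cost ≤ 39 $/kg. Survivors: alloy R, alloy A, alloy S, alloy Q, alloy G, alloy C.
Convert each candidate to consistent units, then evaluate M:
  alloy R: E = 101.5 GPa, ρ = 8572 kg/m³
  alloy A: E = 27.49 GPa, ρ = 1970 kg/m³
  alloy S: E = 2.365 GPa, ρ = 1134 kg/m³
  alloy Q: E = 101.0 GPa, ρ = 4510 kg/m³
  alloy G: E = 109.0 GPa, ρ = 4480 kg/m³
  alloy C: E = 33.09 GPa, ρ = 2483 kg/m³
  alloy A: M = 1.53×10⁻³
  alloy C: M = 1.29×10⁻³
  alloy S: M = 1.17×10⁻³
  alloy G: M = 1.07×10⁻³
  alloy Q: M = 1.03×10⁻³
  alloy R: M = 0.544×10⁻³
Highest index: alloy A.

alloy A, M = 1.53×10⁻³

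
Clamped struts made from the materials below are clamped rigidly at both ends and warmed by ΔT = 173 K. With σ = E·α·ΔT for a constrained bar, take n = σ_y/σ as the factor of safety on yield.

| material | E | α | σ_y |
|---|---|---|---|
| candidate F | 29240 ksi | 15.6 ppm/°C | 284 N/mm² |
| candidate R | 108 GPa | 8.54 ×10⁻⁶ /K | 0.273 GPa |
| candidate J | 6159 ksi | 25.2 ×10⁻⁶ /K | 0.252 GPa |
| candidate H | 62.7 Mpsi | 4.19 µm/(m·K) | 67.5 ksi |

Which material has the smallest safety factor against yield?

candidate F

Converting E to GPa, α to ×10⁻⁶/K, σ_y to MPa, then σ and n for each:
  candidate F: E = 201.6, α = 15.6, σ_y = 284.0 → σ = 544 MPa, n = 0.522
  candidate R: E = 108.0, α = 8.54, σ_y = 273.0 → σ = 160 MPa, n = 1.71
  candidate J: E = 42.46, α = 25.2, σ_y = 252.0 → σ = 185 MPa, n = 1.36
  candidate H: E = 432.3, α = 4.19, σ_y = 465.4 → σ = 313 MPa, n = 1.49
Smallest n: candidate F with n = 0.522.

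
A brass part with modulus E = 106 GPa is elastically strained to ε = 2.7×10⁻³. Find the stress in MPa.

286 MPa

σ = E·ε = 106000 MPa × 2.7×10⁻³ = 286 MPa.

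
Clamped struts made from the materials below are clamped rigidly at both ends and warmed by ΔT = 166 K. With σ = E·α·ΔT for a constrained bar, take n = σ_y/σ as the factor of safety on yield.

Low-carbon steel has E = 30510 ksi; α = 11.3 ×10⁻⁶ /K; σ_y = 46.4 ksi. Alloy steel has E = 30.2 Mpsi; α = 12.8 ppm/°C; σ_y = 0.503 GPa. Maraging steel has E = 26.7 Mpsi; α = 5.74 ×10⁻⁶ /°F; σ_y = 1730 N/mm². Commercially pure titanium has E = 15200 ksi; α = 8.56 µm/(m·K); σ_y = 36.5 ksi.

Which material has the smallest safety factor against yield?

low-carbon steel

In consistent units (E in GPa, α in ×10⁻⁶/K, σ_y in MPa):
  low-carbon steel: E = 210.4, α = 11.3, σ_y = 319.9 → σ = 395 MPa, n = 0.811
  alloy steel: E = 208.2, α = 12.8, σ_y = 503.0 → σ = 442 MPa, n = 1.14
  maraging steel: E = 184.1, α = 10.3, σ_y = 1730 → σ = 316 MPa, n = 5.48
  commercially pure titanium: E = 104.8, α = 8.56, σ_y = 251.7 → σ = 149 MPa, n = 1.69
Smallest n: low-carbon steel with n = 0.811.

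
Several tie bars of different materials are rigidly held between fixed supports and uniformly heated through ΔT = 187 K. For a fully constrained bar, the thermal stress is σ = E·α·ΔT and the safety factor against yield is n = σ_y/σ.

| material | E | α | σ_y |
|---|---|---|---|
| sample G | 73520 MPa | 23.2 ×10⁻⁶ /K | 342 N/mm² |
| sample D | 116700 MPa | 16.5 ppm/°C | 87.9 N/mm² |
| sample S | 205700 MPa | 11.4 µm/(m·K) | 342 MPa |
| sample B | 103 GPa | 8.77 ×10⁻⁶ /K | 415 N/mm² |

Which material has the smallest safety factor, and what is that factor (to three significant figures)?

Per material, after unit conversion:
  sample G: E = 73.52, α = 23.2, σ_y = 342.0 → σ = 319 MPa, n = 1.07
  sample D: E = 116.7, α = 16.5, σ_y = 87.90 → σ = 360 MPa, n = 0.244
  sample S: E = 205.7, α = 11.4, σ_y = 342.0 → σ = 439 MPa, n = 0.780
  sample B: E = 103.0, α = 8.77, σ_y = 415.0 → σ = 169 MPa, n = 2.46
The minimum is sample D at n = 0.244.

sample D, n = 0.244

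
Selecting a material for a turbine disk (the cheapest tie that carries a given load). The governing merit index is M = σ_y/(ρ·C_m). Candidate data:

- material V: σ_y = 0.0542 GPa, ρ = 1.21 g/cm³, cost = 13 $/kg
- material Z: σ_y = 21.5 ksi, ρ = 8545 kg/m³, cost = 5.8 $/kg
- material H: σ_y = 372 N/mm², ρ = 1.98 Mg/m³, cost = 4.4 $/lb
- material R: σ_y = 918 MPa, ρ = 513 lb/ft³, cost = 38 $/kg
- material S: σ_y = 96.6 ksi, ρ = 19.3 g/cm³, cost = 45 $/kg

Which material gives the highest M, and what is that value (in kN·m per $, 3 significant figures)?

In SI units:
  material V: σ_y = 54.20 MPa, ρ = 1210 kg/m³, cost = 13.00 $/kg
  material Z: σ_y = 148.2 MPa, ρ = 8545 kg/m³, cost = 5.800 $/kg
  material H: σ_y = 372.0 MPa, ρ = 1980 kg/m³, cost = 9.700 $/kg
  material R: σ_y = 918.0 MPa, ρ = 8217 kg/m³, cost = 38.00 $/kg
  material S: σ_y = 666.0 MPa, ρ = 19300 kg/m³, cost = 45.00 $/kg
  material H: M = 19.4 kN·m per $
  material V: M = 3.45 kN·m per $
  material Z: M = 2.99 kN·m per $
  material R: M = 2.94 kN·m per $
  material S: M = 0.767 kN·m per $
The maximum is for material H.

material H, M = 19.4 kN·m per $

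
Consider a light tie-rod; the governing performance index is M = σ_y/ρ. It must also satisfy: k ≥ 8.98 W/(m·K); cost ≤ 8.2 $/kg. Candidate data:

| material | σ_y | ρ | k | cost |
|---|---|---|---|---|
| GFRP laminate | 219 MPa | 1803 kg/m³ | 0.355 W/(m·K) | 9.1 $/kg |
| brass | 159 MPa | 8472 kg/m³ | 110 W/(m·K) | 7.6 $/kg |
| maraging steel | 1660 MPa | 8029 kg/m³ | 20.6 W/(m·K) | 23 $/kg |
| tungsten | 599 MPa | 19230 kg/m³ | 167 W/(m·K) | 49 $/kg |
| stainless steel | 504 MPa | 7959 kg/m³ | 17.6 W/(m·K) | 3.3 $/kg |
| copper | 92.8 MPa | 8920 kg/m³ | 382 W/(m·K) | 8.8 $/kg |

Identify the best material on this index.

stainless steel

Screen on constraints: k ≥ 8.98 W/(m·K); cost ≤ 8.2 $/kg. Survivors: brass, stainless steel.
Computing M directly (units already consistent):
  stainless steel: M = 63.3 kN·m/kg
  brass: M = 18.8 kN·m/kg
Stainless steel ranks first.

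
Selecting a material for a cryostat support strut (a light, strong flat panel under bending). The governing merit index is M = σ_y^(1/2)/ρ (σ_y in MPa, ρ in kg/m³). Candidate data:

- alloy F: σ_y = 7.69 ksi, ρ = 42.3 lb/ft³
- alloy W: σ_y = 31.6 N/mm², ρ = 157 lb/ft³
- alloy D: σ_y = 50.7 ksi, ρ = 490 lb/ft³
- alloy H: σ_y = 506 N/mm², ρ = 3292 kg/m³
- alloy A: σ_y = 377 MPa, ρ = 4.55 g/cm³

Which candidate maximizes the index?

alloy F

In SI units:
  alloy F: σ_y = 53.02 MPa, ρ = 677.6 kg/m³
  alloy W: σ_y = 31.60 MPa, ρ = 2515 kg/m³
  alloy D: σ_y = 349.6 MPa, ρ = 7849 kg/m³
  alloy H: σ_y = 506.0 MPa, ρ = 3292 kg/m³
  alloy A: σ_y = 377.0 MPa, ρ = 4550 kg/m³
  alloy F: M = 10.7×10⁻³
  alloy H: M = 6.83×10⁻³
  alloy A: M = 4.27×10⁻³
  alloy D: M = 2.38×10⁻³
  alloy W: M = 2.24×10⁻³
Alloy F ranks first.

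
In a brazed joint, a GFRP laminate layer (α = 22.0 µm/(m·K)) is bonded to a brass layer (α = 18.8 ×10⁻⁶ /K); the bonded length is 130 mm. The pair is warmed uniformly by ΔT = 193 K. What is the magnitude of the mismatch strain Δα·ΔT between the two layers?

6.18×10⁻⁴

Δα = |22.0 − 18.8|×10⁻⁶/K = 3.20×10⁻⁶/K.
Mismatch strain = Δα·ΔT = 3.20×10⁻⁶ × 193.0 = 6.18×10⁻⁴.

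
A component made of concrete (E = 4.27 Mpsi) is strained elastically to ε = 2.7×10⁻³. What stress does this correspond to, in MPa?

E = 4.27 Mpsi = 29.44 GPa.
σ = E·ε = 29440 MPa × 2.7×10⁻³ = 79.5 MPa.

79.5 MPa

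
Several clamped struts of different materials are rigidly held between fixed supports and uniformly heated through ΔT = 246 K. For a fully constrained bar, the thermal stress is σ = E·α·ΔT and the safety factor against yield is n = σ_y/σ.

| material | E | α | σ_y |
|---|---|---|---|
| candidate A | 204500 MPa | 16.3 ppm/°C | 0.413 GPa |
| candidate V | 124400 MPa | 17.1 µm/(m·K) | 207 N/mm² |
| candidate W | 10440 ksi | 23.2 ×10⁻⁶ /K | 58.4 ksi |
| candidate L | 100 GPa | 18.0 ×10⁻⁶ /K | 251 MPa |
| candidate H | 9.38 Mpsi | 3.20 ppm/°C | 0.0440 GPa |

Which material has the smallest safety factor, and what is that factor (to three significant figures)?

candidate V, n = 0.396

With everything in SI (GPa, ×10⁻⁶/K, MPa):
  candidate A: E = 204.5, α = 16.3, σ_y = 413.0 → σ = 820 MPa, n = 0.504
  candidate V: E = 124.4, α = 17.1, σ_y = 207.0 → σ = 523 MPa, n = 0.396
  candidate W: E = 71.98, α = 23.2, σ_y = 402.7 → σ = 411 MPa, n = 0.980
  candidate L: E = 100.0, α = 18.0, σ_y = 251.0 → σ = 443 MPa, n = 0.567
  candidate H: E = 64.67, α = 3.20, σ_y = 44.00 → σ = 50.9 MPa, n = 0.864
Smallest n: candidate V with n = 0.396.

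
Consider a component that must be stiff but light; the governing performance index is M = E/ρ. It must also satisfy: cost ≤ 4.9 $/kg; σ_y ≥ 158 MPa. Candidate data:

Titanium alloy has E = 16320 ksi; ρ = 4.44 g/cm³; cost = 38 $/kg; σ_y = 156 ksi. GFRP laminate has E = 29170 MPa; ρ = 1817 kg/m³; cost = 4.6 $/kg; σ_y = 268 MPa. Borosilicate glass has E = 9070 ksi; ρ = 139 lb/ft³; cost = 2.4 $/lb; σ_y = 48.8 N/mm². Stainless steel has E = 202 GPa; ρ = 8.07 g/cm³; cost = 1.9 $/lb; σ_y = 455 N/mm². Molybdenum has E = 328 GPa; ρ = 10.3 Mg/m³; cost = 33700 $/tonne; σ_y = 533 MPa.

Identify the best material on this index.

stainless steel

Screen on constraints: cost ≤ 4.9 $/kg; σ_y ≥ 158 MPa. Survivors: GFRP laminate, stainless steel.
Putting every candidate on a common basis:
  GFRP laminate: E = 29.17 GPa, ρ = 1817 kg/m³
  stainless steel: E = 202.0 GPa, ρ = 8070 kg/m³
  stainless steel: M = 25.0 MN·m/kg
  GFRP laminate: M = 16.1 MN·m/kg
The maximum is for stainless steel.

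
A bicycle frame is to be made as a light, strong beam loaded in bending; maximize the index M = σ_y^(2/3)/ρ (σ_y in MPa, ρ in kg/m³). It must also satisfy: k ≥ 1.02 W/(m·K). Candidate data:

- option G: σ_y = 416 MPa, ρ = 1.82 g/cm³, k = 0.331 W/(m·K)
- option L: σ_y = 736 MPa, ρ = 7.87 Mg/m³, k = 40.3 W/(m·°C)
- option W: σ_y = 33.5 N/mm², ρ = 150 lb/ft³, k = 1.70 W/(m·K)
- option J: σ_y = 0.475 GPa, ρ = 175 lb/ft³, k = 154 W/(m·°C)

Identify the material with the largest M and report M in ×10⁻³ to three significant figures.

option J, M = 21.7×10⁻³

Screen on constraints: k ≥ 1.02 W/(m·K). Survivors: option L, option W, option J.
Convert each candidate to consistent units, then evaluate M:
  option L: σ_y = 736.0 MPa, ρ = 7870 kg/m³
  option W: σ_y = 33.50 MPa, ρ = 2403 kg/m³
  option J: σ_y = 475.0 MPa, ρ = 2803 kg/m³
  option J: M = 21.7×10⁻³
  option L: M = 10.4×10⁻³
  option W: M = 4.32×10⁻³
Highest index: option J.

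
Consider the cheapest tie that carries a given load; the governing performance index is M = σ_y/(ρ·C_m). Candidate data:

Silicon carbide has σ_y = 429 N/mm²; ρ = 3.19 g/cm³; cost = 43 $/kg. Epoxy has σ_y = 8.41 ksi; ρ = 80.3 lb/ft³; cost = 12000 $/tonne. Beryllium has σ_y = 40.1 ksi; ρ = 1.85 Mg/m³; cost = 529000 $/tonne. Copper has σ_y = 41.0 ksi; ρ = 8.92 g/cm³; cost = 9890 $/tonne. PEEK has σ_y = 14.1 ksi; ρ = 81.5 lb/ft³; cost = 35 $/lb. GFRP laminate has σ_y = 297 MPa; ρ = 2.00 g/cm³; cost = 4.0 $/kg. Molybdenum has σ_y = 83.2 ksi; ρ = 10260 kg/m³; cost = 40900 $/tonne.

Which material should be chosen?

GFRP laminate

In SI units:
  silicon carbide: σ_y = 429.0 MPa, ρ = 3190 kg/m³, cost = 43.00 $/kg
  epoxy: σ_y = 57.98 MPa, ρ = 1286 kg/m³, cost = 12.00 $/kg
  beryllium: σ_y = 276.5 MPa, ρ = 1850 kg/m³, cost = 529.0 $/kg
  copper: σ_y = 282.7 MPa, ρ = 8920 kg/m³, cost = 9.890 $/kg
  PEEK: σ_y = 97.22 MPa, ρ = 1306 kg/m³, cost = 77.16 $/kg
  GFRP laminate: σ_y = 297.0 MPa, ρ = 2000 kg/m³, cost = 4.000 $/kg
  molybdenum: σ_y = 573.6 MPa, ρ = 10260 kg/m³, cost = 40.90 $/kg
  GFRP laminate: M = 37.1 kN·m per $
  epoxy: M = 3.76 kN·m per $
  copper: M = 3.20 kN·m per $
  silicon carbide: M = 3.13 kN·m per $
  molybdenum: M = 1.37 kN·m per $
  PEEK: M = 0.965 kN·m per $
  beryllium: M = 0.283 kN·m per $
The maximum is for GFRP laminate.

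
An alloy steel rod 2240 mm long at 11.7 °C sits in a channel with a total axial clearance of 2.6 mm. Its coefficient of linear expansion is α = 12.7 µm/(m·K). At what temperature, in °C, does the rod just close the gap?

103 °C

α·L₀·ΔT = 2.6 mm ⇒ ΔT = 2.6 / (12.7×10⁻⁶ × 2240.0) = 91.39 K.
T = 11.7 + 91.39 = 103.1 °C.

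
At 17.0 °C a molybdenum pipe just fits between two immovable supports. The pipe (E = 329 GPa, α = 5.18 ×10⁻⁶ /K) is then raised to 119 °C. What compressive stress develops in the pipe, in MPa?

ΔT = 102.0 K. Constrained thermal stress σ = E·α·ΔT = 329.0×10³ MPa × 5.18×10⁻⁶ × 102.0 = 174 MPa (compressive).

174 MPa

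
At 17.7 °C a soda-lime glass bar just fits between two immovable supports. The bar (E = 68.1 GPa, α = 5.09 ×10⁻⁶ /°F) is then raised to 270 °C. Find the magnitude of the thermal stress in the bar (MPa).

157 MPa

α = 5.09×10⁻⁶/°F × 9/5 = 9.16×10⁻⁶/K.
ΔT = 252.3 K. Constrained thermal stress σ = E·α·ΔT = 68.10×10³ MPa × 9.16×10⁻⁶ × 252.3 = 157 MPa (compressive).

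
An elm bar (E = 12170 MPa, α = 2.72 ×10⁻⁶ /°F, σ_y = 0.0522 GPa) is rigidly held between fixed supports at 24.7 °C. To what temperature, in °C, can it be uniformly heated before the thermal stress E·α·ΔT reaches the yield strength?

901 °C

E = 12170 MPa = 12.17 GPa.
α = 2.72×10⁻⁶/°F × 9/5 = 4.90×10⁻⁶/K.
σ_y = 0.0522 GPa = 52.20 MPa.
E·α·ΔT = 52.20 MPa ⇒ ΔT = 52.20 / (12.17×10³ × 4.90×10⁻⁶) = 876.1 K.
T = 24.7 + 876.1 = 900.8 °C.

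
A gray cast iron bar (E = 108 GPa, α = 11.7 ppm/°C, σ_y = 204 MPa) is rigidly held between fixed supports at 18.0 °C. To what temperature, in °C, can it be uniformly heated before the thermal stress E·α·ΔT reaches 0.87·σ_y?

E·α·ΔT = 177.5 MPa ⇒ ΔT = 177.5 / (108.0×10³ × 11.7×10⁻⁶) = 140.5 K.
T = 18.0 + 140.5 = 158.5 °C.

158 °C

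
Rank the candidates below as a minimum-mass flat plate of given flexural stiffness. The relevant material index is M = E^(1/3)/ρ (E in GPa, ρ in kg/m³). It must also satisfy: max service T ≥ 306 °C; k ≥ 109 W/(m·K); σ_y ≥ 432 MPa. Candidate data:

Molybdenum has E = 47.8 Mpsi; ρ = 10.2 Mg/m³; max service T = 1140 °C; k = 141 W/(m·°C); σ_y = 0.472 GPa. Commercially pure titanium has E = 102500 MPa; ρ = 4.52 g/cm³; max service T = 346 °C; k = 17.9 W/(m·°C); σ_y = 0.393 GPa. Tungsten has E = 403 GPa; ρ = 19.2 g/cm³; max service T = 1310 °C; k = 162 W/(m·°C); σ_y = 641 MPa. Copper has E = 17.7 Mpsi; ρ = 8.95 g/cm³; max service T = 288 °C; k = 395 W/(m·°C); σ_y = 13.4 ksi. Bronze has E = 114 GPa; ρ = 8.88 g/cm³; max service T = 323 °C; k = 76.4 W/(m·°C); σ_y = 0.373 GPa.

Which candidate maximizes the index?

molybdenum

Screen on constraints: max service T ≥ 306 °C; k ≥ 109 W/(m·K); σ_y ≥ 432 MPa. Survivors: molybdenum, tungsten.
In SI units:
  molybdenum: E = 329.6 GPa, ρ = 10200 kg/m³
  tungsten: E = 403.0 GPa, ρ = 19200 kg/m³
  molybdenum: M = 0.677×10⁻³
  tungsten: M = 0.385×10⁻³
The maximum is for molybdenum.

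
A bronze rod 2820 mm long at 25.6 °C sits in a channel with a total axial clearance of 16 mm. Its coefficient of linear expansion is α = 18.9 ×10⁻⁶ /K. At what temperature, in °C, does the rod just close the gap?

326 °C

α·L₀·ΔT = 16.0 mm ⇒ ΔT = 16.0 / (18.9×10⁻⁶ × 2820.0) = 300.2 K.
T = 25.6 + 300.2 = 325.8 °C.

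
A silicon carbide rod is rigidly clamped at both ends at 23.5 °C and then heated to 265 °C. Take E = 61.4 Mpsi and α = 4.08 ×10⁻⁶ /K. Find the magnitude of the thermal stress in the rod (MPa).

E = 61.4 Mpsi = 423.3 GPa.
ΔT = 241.5 K. Constrained thermal stress σ = E·α·ΔT = 423.3×10³ MPa × 4.08×10⁻⁶ × 241.5 = 417 MPa (compressive).

417 MPa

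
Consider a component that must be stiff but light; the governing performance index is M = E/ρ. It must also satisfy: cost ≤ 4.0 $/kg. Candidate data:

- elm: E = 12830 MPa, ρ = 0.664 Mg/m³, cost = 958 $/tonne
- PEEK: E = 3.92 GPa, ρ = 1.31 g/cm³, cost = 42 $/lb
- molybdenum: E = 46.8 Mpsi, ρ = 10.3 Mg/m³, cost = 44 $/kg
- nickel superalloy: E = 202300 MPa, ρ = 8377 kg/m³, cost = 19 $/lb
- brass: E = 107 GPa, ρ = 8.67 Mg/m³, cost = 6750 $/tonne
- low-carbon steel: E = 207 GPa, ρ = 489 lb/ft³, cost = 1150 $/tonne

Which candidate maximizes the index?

Screen on constraints: cost ≤ 4.0 $/kg. Survivors: elm, low-carbon steel.
Normalizing units and computing the index:
  elm: E = 12.83 GPa, ρ = 664.0 kg/m³
  low-carbon steel: E = 207.0 GPa, ρ = 7833 kg/m³
  low-carbon steel: M = 26.4 MN·m/kg
  elm: M = 19.3 MN·m/kg
Highest index: low-carbon steel.

low-carbon steel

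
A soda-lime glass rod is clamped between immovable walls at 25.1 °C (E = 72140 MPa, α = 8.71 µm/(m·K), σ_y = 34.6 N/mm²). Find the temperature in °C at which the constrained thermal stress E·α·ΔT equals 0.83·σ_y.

70.8 °C

E = 72140 MPa = 72.14 GPa.
σ_y = 34.6 N/mm² = 34.60 MPa.
E·α·ΔT = 28.72 MPa ⇒ ΔT = 28.72 / (72.14×10³ × 8.71×10⁻⁶) = 45.70 K.
T = 25.1 + 45.70 = 70.80 °C.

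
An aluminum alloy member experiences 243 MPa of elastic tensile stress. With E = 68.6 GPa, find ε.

3.54×10⁻³

ε = σ/E = 243 / 68600 = 3.54×10⁻³.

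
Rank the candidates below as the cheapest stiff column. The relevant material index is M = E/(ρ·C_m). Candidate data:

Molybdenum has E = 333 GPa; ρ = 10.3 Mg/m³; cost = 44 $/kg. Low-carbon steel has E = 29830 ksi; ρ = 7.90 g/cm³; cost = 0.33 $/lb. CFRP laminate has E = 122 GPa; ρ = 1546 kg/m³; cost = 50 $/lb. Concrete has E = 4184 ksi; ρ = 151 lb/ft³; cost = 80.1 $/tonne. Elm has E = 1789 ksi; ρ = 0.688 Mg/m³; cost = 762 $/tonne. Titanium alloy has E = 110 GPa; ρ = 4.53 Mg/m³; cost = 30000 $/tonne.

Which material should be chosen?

Normalizing units and computing the index:
  molybdenum: E = 333.0 GPa, ρ = 10300 kg/m³, cost = 44.00 $/kg
  low-carbon steel: E = 205.7 GPa, ρ = 7900 kg/m³, cost = 0.7275 $/kg
  CFRP laminate: E = 122.0 GPa, ρ = 1546 kg/m³, cost = 110.2 $/kg
  concrete: E = 28.85 GPa, ρ = 2419 kg/m³, cost = 0.08010 $/kg
  elm: E = 12.33 GPa, ρ = 688.0 kg/m³, cost = 0.7620 $/kg
  titanium alloy: E = 110.0 GPa, ρ = 4530 kg/m³, cost = 30.00 $/kg
  concrete: M = 149 MN·m per $
  low-carbon steel: M = 35.8 MN·m per $
  elm: M = 23.5 MN·m per $
  titanium alloy: M = 0.809 MN·m per $
  molybdenum: M = 0.735 MN·m per $
  CFRP laminate: M = 0.716 MN·m per $
Concrete ranks first.

concrete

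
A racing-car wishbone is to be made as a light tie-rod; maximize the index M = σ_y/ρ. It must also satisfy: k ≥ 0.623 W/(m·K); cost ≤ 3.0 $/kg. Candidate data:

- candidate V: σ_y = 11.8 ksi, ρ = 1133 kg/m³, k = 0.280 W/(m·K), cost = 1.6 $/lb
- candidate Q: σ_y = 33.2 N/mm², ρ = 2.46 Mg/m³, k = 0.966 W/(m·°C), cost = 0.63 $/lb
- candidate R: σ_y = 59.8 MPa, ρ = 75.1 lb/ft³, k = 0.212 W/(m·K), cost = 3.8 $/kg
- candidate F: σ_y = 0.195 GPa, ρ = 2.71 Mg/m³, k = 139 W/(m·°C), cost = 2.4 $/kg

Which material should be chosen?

Screen on constraints: k ≥ 0.623 W/(m·K); cost ≤ 3.0 $/kg. Survivors: candidate Q, candidate F.
Normalizing units and computing the index:
  candidate Q: σ_y = 33.20 MPa, ρ = 2460 kg/m³
  candidate F: σ_y = 195.0 MPa, ρ = 2710 kg/m³
  candidate F: M = 72.0 kN·m/kg
  candidate Q: M = 13.5 kN·m/kg
Highest index: candidate F.

candidate F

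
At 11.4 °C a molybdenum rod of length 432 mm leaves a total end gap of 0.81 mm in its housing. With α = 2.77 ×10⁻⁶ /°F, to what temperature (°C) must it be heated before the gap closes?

387 °C

α = 2.77×10⁻⁶/°F × 9/5 = 4.99×10⁻⁶/K.
α·L₀·ΔT = 0.81 mm ⇒ ΔT = 0.81 / (4.99×10⁻⁶ × 432.0) = 376.1 K.
T = 11.4 + 376.1 = 387.5 °C.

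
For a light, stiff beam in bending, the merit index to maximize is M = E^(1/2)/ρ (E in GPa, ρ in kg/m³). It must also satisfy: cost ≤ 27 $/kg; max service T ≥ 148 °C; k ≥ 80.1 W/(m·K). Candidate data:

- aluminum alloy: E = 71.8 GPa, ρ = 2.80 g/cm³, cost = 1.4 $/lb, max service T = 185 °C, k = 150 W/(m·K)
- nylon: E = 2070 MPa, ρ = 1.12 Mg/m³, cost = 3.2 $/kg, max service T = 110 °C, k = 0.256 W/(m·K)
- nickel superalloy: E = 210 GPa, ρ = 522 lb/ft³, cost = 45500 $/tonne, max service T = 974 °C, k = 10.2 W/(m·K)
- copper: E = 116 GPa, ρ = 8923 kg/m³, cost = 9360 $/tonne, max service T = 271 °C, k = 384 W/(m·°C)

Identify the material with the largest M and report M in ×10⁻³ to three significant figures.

Screen on constraints: cost ≤ 27 $/kg; max service T ≥ 148 °C; k ≥ 80.1 W/(m·K). Survivors: aluminum alloy, copper.
After converting to SI:
  aluminum alloy: E = 71.80 GPa, ρ = 2800 kg/m³
  copper: E = 116.0 GPa, ρ = 8923 kg/m³
  aluminum alloy: M = 3.03×10⁻³
  copper: M = 1.21×10⁻³
The maximum is for aluminum alloy.

aluminum alloy, M = 3.03×10⁻³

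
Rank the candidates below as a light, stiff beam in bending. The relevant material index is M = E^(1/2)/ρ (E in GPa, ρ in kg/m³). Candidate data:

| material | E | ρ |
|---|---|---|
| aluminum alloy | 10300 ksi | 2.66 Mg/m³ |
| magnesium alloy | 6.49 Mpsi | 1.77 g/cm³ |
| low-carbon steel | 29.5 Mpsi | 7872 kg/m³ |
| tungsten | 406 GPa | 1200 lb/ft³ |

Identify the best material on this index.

magnesium alloy

Normalizing units and computing the index:
  aluminum alloy: E = 71.02 GPa, ρ = 2660 kg/m³
  magnesium alloy: E = 44.75 GPa, ρ = 1770 kg/m³
  low-carbon steel: E = 203.4 GPa, ρ = 7872 kg/m³
  tungsten: E = 406.0 GPa, ρ = 19220 kg/m³
  magnesium alloy: M = 3.78×10⁻³
  aluminum alloy: M = 3.17×10⁻³
  low-carbon steel: M = 1.81×10⁻³
  tungsten: M = 1.05×10⁻³
Highest index: magnesium alloy.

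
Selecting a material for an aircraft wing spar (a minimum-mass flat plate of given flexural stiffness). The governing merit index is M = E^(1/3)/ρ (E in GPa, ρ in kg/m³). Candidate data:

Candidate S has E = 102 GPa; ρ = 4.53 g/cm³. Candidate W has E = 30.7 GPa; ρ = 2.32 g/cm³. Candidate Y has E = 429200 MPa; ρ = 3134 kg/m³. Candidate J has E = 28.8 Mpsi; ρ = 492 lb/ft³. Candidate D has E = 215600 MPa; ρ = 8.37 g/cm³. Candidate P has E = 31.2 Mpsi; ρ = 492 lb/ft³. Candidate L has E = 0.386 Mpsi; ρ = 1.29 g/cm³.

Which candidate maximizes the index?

Convert each candidate to consistent units, then evaluate M:
  candidate S: E = 102.0 GPa, ρ = 4530 kg/m³
  candidate W: E = 30.70 GPa, ρ = 2320 kg/m³
  candidate Y: E = 429.2 GPa, ρ = 3134 kg/m³
  candidate J: E = 198.6 GPa, ρ = 7881 kg/m³
  candidate D: E = 215.6 GPa, ρ = 8370 kg/m³
  candidate P: E = 215.1 GPa, ρ = 7881 kg/m³
  candidate L: E = 2.661 GPa, ρ = 1290 kg/m³
  candidate Y: M = 2.41×10⁻³
  candidate W: M = 1.35×10⁻³
  candidate L: M = 1.07×10⁻³
  candidate S: M = 1.03×10⁻³
  candidate P: M = 0.760×10⁻³
  candidate J: M = 0.740×10⁻³
  candidate D: M = 0.716×10⁻³
Candidate Y has the largest M.

candidate Y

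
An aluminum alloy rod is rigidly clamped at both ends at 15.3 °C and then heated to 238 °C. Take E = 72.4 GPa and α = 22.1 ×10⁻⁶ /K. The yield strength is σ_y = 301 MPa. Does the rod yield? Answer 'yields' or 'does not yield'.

ΔT = 222.7 K. Constrained thermal stress σ = E·α·ΔT = 72.40×10³ MPa × 22.1×10⁻⁶ × 222.7 = 356 MPa (compressive).
Compare to σ_y = 301 MPa: σ ≥ σ_y, so it yields.

yields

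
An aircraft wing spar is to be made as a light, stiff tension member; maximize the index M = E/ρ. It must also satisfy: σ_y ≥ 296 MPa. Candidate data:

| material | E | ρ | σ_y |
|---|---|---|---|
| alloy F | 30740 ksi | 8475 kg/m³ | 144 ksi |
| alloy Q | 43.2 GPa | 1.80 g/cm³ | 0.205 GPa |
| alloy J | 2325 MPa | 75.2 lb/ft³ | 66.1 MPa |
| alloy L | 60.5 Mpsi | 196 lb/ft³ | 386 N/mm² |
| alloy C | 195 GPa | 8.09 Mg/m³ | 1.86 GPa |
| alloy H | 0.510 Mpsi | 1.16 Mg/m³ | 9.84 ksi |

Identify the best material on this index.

Screen on constraints: σ_y ≥ 296 MPa. Survivors: alloy F, alloy L, alloy C.
Convert each candidate to consistent units, then evaluate M:
  alloy F: E = 211.9 GPa, ρ = 8475 kg/m³
  alloy L: E = 417.1 GPa, ρ = 3140 kg/m³
  alloy C: E = 195.0 GPa, ρ = 8090 kg/m³
  alloy L: M = 133 MN·m/kg
  alloy F: M = 25.0 MN·m/kg
  alloy C: M = 24.1 MN·m/kg
Alloy L has the largest M.

alloy L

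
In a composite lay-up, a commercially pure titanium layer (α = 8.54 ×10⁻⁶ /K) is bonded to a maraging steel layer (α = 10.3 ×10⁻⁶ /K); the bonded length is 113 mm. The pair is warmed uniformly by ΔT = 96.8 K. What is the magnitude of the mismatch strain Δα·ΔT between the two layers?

Δα = |8.54 − 10.3|×10⁻⁶/K = 1.76×10⁻⁶/K.
Mismatch strain = Δα·ΔT = 1.76×10⁻⁶ × 96.8 = 1.70×10⁻⁴.

1.70×10⁻⁴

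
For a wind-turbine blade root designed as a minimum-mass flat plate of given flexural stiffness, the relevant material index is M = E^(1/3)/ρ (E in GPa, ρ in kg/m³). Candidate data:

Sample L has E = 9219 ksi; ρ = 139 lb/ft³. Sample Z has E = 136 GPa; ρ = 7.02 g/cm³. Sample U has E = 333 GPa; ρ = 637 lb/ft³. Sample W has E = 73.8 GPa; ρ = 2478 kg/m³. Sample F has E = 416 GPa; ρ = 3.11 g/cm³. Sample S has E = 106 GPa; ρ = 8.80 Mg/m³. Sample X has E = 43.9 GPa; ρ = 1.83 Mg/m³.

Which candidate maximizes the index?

Putting every candidate on a common basis:
  sample L: E = 63.56 GPa, ρ = 2227 kg/m³
  sample Z: E = 136.0 GPa, ρ = 7020 kg/m³
  sample U: E = 333.0 GPa, ρ = 10200 kg/m³
  sample W: E = 73.80 GPa, ρ = 2478 kg/m³
  sample F: E = 416.0 GPa, ρ = 3110 kg/m³
  sample S: E = 106.0 GPa, ρ = 8800 kg/m³
  sample X: E = 43.90 GPa, ρ = 1830 kg/m³
  sample F: M = 2.40×10⁻³
  sample X: M = 1.93×10⁻³
  sample L: M = 1.79×10⁻³
  sample W: M = 1.69×10⁻³
  sample Z: M = 0.733×10⁻³
  sample U: M = 0.679×10⁻³
  sample S: M = 0.538×10⁻³
Sample F has the largest M.

sample F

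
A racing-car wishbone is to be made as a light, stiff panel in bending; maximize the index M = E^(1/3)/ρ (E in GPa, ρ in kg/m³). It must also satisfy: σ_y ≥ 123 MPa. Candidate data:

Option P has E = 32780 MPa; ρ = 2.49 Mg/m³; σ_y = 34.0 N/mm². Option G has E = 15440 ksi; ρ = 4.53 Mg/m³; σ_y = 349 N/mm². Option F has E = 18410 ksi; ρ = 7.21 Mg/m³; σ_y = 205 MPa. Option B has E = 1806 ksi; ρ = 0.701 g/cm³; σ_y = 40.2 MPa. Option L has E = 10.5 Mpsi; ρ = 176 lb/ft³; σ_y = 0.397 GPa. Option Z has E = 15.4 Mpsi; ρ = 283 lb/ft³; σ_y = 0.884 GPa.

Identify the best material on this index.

Screen on constraints: σ_y ≥ 123 MPa. Survivors: option G, option F, option L, option Z.
Putting every candidate on a common basis:
  option G: E = 106.5 GPa, ρ = 4530 kg/m³
  option F: E = 126.9 GPa, ρ = 7210 kg/m³
  option L: E = 72.39 GPa, ρ = 2819 kg/m³
  option Z: E = 106.2 GPa, ρ = 4533 kg/m³
  option L: M = 1.48×10⁻³
  option G: M = 1.05×10⁻³
  option Z: M = 1.04×10⁻³
  option F: M = 0.697×10⁻³
Option L ranks first.

option L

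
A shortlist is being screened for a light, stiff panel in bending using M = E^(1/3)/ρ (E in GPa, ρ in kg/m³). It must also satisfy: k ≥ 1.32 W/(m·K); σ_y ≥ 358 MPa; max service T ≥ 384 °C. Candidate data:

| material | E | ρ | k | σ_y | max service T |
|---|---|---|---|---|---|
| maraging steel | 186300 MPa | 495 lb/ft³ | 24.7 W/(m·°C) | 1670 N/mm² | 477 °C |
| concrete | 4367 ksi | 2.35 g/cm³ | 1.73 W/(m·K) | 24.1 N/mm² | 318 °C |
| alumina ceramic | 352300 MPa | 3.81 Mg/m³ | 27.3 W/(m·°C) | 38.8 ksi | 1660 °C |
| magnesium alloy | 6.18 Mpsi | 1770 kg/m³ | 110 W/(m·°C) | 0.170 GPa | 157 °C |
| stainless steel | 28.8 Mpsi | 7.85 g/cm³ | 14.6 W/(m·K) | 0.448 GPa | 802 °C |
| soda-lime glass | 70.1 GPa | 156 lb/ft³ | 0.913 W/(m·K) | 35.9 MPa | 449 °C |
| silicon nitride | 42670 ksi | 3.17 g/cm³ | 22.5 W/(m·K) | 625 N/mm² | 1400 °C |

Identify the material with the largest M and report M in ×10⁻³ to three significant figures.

silicon nitride, M = 2.10×10⁻³

Screen on constraints: k ≥ 1.32 W/(m·K); σ_y ≥ 358 MPa; max service T ≥ 384 °C. Survivors: maraging steel, stainless steel, silicon nitride.
After converting to SI:
  maraging steel: E = 186.3 GPa, ρ = 7929 kg/m³
  stainless steel: E = 198.6 GPa, ρ = 7850 kg/m³
  silicon nitride: E = 294.2 GPa, ρ = 3170 kg/m³
  silicon nitride: M = 2.10×10⁻³
  stainless steel: M = 0.743×10⁻³
  maraging steel: M = 0.720×10⁻³
Silicon nitride has the largest M.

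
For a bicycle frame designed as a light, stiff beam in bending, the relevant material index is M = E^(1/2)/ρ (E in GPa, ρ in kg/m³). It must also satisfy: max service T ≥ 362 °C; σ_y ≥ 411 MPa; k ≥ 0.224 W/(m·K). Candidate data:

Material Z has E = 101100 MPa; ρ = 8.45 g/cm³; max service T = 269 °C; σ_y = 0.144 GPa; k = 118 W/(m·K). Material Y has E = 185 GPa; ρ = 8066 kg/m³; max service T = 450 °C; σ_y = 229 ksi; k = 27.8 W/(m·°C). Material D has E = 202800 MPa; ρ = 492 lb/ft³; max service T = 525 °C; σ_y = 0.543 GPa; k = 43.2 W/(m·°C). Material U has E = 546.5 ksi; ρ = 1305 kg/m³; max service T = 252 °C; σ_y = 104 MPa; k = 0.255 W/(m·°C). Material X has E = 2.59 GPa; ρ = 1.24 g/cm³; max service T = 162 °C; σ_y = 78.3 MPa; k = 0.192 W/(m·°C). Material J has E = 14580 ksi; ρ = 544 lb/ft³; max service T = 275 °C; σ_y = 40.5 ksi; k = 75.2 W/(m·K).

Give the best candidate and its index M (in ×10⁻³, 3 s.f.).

Screen on constraints: max service T ≥ 362 °C; σ_y ≥ 411 MPa; k ≥ 0.224 W/(m·K). Survivors: material Y, material D.
Convert each candidate to consistent units, then evaluate M:
  material Y: E = 185.0 GPa, ρ = 8066 kg/m³
  material D: E = 202.8 GPa, ρ = 7881 kg/m³
  material D: M = 1.81×10⁻³
  material Y: M = 1.69×10⁻³
The maximum is for material D.

material D, M = 1.81×10⁻³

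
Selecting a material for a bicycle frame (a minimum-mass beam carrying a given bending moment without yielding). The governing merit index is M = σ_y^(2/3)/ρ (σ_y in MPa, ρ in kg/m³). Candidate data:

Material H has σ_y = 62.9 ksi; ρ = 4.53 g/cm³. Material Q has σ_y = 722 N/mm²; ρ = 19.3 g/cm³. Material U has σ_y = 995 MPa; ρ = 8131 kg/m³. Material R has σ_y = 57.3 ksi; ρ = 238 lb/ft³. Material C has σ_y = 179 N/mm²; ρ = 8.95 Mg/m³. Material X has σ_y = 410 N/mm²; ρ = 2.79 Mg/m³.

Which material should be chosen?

material X

In SI units:
  material H: σ_y = 433.7 MPa, ρ = 4530 kg/m³
  material Q: σ_y = 722.0 MPa, ρ = 19300 kg/m³
  material U: σ_y = 995.0 MPa, ρ = 8131 kg/m³
  material R: σ_y = 395.1 MPa, ρ = 3812 kg/m³
  material C: σ_y = 179.0 MPa, ρ = 8950 kg/m³
  material X: σ_y = 410.0 MPa, ρ = 2790 kg/m³
  material X: M = 19.8×10⁻³
  material R: M = 14.1×10⁻³
  material H: M = 12.6×10⁻³
  material U: M = 12.3×10⁻³
  material Q: M = 4.17×10⁻³
  material C: M = 3.55×10⁻³
Highest index: material X.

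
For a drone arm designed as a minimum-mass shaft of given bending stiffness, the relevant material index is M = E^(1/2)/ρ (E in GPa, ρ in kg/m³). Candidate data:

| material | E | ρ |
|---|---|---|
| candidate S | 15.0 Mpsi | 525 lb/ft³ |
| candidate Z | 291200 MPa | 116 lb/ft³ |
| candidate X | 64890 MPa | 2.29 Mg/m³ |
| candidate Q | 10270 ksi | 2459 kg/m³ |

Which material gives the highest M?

candidate Z

Convert each candidate to consistent units, then evaluate M:
  candidate S: E = 103.4 GPa, ρ = 8410 kg/m³
  candidate Z: E = 291.2 GPa, ρ = 1858 kg/m³
  candidate X: E = 64.89 GPa, ρ = 2290 kg/m³
  candidate Q: E = 70.81 GPa, ρ = 2459 kg/m³
  candidate Z: M = 9.18×10⁻³
  candidate X: M = 3.52×10⁻³
  candidate Q: M = 3.42×10⁻³
  candidate S: M = 1.21×10⁻³
Candidate Z has the largest M.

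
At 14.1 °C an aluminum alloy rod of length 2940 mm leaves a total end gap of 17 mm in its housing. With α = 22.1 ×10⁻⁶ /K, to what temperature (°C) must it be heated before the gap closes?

α·L₀·ΔT = 17.0 mm ⇒ ΔT = 17.0 / (22.1×10⁻⁶ × 2940.0) = 261.6 K.
T = 14.1 + 261.6 = 275.7 °C.

276 °C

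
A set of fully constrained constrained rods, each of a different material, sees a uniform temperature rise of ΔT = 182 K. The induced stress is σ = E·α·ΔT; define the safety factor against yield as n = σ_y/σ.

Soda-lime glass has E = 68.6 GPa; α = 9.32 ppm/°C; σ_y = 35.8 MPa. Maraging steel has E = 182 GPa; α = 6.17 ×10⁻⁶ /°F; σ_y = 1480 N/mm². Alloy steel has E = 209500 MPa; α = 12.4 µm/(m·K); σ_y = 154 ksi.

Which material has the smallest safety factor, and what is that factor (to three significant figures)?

soda-lime glass, n = 0.308

Per material, after unit conversion:
  soda-lime glass: E = 68.60, α = 9.32, σ_y = 35.80 → σ = 116 MPa, n = 0.308
  maraging steel: E = 182.0, α = 11.1, σ_y = 1480 → σ = 368 MPa, n = 4.02
  alloy steel: E = 209.5, α = 12.4, σ_y = 1062 → σ = 473 MPa, n = 2.25
Soda-lime glass has the lowest safety factor, n = 0.308.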